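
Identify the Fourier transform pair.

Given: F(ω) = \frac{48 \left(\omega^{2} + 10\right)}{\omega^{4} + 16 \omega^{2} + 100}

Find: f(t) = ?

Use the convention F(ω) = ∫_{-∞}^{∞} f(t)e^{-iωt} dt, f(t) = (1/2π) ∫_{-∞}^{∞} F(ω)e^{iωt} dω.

f(t) = 8 e^{- 3 \left|{t}\right|} \cos{\left(t \right)}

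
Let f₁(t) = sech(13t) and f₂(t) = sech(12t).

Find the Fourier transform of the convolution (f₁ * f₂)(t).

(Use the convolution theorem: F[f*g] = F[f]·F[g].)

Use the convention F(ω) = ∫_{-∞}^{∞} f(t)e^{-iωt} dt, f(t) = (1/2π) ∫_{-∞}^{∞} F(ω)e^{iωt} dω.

F[f₁*f₂](ω) = \frac{\pi^{2}}{156 \cosh{\left(\frac{\pi \omega}{26} \right)} \cosh{\left(\frac{\pi \omega}{24} \right)}}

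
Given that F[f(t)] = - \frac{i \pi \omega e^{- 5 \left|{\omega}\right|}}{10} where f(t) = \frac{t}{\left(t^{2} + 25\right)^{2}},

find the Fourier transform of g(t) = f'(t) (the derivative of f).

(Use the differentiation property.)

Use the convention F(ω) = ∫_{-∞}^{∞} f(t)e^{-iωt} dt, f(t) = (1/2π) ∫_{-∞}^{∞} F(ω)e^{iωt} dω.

F[g](ω) = \frac{\pi \omega^{2} e^{- 5 \left|{\omega}\right|}}{10}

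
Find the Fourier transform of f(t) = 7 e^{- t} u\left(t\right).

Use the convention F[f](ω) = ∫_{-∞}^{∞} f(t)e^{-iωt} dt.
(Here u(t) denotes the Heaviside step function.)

F(ω) = \frac{7}{i \omega + 1}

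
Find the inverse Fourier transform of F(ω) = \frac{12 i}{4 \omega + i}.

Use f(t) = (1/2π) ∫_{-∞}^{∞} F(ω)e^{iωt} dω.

f(t) = 3 e^{\frac{t}{4}} u\left(- t\right)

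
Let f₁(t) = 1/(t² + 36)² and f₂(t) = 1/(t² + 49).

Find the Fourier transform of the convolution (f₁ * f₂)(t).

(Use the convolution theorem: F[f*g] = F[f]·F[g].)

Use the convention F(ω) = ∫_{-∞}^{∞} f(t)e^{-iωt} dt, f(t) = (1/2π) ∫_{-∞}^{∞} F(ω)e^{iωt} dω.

F[f₁*f₂](ω) = \frac{\pi^{2} \left(6 \left|{\omega}\right| + 1\right) e^{- 13 \left|{\omega}\right|}}{3024}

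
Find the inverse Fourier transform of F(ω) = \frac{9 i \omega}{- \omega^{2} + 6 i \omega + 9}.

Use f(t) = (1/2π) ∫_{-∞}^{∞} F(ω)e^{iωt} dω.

f(t) = 9 \left(1 - 3 t\right) e^{- 3 t} u\left(t\right)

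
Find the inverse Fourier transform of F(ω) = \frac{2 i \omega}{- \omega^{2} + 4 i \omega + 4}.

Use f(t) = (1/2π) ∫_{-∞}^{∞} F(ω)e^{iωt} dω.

f(t) = 2 \left(1 - 2 t\right) e^{- 2 t} u\left(t\right)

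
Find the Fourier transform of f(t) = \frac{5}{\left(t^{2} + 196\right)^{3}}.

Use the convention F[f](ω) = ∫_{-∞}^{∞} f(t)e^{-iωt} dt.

F(ω) = \frac{5 \pi \left(196 \omega^{2} + 42 \left|{\omega}\right| + 3\right) e^{- 14 \left|{\omega}\right|}}{4302592}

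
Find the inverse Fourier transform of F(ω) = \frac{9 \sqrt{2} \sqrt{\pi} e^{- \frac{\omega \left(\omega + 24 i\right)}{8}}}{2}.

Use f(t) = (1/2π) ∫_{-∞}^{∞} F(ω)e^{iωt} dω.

f(t) = 9 e^{- 2 \left(t - 3\right)^{2}}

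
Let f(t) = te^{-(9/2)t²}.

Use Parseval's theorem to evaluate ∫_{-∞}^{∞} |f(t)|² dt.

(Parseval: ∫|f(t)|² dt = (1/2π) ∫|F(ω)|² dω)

∫|f(t)|² dt = \frac{\sqrt{\pi}}{54}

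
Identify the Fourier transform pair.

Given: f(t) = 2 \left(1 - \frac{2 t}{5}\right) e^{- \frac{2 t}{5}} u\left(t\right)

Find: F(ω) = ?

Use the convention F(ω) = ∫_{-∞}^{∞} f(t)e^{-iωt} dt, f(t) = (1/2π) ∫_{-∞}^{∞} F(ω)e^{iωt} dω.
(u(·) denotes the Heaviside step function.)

F(ω) = \frac{50 i \omega}{- 25 \omega^{2} + 20 i \omega + 4}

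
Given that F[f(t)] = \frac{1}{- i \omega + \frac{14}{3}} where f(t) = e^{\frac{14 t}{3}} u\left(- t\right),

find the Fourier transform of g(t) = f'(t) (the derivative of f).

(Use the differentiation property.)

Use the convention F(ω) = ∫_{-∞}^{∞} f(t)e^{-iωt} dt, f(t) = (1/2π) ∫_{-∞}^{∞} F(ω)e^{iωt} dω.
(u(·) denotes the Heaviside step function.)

F[g](ω) = - \frac{3 \omega}{3 \omega + 14 i}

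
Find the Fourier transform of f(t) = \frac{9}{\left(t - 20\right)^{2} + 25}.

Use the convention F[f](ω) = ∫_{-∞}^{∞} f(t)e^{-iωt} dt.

F(ω) = \frac{9 \pi e^{- 20 i \omega - 5 \left|{\omega}\right|}}{5}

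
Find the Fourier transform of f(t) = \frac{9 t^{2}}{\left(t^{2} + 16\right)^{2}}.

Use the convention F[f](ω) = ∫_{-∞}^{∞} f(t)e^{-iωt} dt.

F(ω) = \frac{9 \pi \left(1 - 4 \left|{\omega}\right|\right) e^{- 4 \left|{\omega}\right|}}{8}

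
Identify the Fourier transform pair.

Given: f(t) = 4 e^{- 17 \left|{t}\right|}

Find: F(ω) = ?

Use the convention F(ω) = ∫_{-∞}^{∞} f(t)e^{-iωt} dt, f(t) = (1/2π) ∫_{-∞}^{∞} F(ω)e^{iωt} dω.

F(ω) = \frac{136}{\omega^{2} + 289}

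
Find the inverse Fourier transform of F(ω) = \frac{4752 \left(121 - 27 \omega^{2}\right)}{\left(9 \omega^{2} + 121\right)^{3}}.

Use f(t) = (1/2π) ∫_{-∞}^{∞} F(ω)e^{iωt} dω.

f(t) = 4 t^{2} e^{- \frac{11 \left|{t}\right|}{3}}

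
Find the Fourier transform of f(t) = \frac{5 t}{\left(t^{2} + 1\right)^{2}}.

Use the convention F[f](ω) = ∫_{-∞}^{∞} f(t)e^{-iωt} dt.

F(ω) = - \frac{5 i \pi \omega e^{- \left|{\omega}\right|}}{2}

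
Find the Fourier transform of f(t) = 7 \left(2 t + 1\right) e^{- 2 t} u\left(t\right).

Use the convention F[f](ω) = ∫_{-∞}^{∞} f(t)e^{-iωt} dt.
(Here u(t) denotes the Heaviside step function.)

F(ω) = \frac{7 \left(- i \omega - 4\right)}{\omega^{2} - 4 i \omega - 4}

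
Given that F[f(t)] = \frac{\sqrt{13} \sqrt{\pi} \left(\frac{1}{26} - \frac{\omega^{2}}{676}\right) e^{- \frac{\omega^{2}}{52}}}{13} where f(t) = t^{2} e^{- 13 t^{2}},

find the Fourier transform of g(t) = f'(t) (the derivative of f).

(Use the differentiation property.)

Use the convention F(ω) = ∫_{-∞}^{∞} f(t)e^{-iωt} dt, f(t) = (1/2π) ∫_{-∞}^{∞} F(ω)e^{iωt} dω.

F[g](ω) = \frac{\sqrt{13} i \sqrt{\pi} \omega \left(26 - \omega^{2}\right) e^{- \frac{\omega^{2}}{52}}}{8788}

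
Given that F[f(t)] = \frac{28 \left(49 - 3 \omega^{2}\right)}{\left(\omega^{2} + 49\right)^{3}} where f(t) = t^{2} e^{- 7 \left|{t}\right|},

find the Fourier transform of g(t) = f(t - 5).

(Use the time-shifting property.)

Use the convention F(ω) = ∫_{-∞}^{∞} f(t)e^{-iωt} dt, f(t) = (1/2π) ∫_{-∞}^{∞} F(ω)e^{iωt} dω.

F[g](ω) = \frac{28 \left(49 - 3 \omega^{2}\right) e^{- 5 i \omega}}{\left(\omega^{2} + 49\right)^{3}}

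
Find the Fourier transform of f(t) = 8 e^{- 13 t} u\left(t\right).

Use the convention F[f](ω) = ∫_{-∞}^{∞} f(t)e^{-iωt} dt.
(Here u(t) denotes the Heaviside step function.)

F(ω) = \frac{8}{i \omega + 13}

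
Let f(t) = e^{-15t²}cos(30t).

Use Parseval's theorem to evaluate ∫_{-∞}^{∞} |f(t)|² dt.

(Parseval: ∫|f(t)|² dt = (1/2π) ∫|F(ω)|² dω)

∫|f(t)|² dt = \frac{\sqrt{30} \sqrt{\pi} \left(1 + e^{30}\right)}{60 e^{30}}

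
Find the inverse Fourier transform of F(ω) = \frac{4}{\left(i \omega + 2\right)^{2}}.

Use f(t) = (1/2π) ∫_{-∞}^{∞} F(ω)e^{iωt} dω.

f(t) = 4 t e^{- 2 t} u\left(t\right)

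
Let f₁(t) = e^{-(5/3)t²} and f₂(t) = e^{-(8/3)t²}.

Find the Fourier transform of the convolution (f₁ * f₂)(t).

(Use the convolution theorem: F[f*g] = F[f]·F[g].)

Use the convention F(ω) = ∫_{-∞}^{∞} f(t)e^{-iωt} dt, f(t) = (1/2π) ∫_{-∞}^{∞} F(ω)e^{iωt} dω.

F[f₁*f₂](ω) = \frac{3 \sqrt{10} \pi e^{- \frac{39 \omega^{2}}{160}}}{20}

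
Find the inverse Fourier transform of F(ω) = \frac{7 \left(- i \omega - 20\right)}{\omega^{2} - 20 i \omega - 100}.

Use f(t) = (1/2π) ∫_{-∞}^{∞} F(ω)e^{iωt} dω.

f(t) = 7 \left(10 t + 1\right) e^{- 10 t} u\left(t\right)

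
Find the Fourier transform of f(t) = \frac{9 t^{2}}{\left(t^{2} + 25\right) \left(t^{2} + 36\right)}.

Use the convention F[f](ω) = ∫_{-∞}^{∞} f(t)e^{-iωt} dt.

F(ω) = \frac{9 \pi \left(6 - 5 e^{\left|{\omega}\right|}\right) e^{- 6 \left|{\omega}\right|}}{11}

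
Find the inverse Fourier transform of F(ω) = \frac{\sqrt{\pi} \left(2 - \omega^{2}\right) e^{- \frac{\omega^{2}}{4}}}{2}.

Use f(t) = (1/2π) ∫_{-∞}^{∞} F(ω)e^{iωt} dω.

f(t) = 2 t^{2} e^{- t^{2}}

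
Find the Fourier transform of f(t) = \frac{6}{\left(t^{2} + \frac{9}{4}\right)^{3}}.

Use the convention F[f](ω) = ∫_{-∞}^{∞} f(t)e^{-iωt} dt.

F(ω) = \frac{2 \pi \left(3 \omega^{2} + 6 \left|{\omega}\right| + 4\right) e^{- \frac{3 \left|{\omega}\right|}{2}}}{27}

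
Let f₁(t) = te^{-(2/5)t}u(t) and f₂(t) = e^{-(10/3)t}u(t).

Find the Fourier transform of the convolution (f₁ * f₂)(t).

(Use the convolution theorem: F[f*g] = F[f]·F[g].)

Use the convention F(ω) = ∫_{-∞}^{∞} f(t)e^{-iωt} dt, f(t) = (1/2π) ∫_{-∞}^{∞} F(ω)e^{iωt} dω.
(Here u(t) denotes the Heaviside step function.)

F[f₁*f₂](ω) = \frac{75}{\left(3 i \omega + 10\right) \left(5 i \omega + 2\right)^{2}}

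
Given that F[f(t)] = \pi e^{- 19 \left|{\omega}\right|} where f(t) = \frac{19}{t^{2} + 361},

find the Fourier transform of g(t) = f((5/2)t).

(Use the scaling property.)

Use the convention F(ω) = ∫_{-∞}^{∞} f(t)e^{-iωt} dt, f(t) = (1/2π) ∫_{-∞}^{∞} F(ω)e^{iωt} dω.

F[g](ω) = \frac{2 \pi e^{- \frac{38 \left|{\omega}\right|}{5}}}{5}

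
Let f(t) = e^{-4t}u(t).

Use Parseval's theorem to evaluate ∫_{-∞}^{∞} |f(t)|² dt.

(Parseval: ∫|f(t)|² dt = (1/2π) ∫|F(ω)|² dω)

∫|f(t)|² dt = \frac{1}{8}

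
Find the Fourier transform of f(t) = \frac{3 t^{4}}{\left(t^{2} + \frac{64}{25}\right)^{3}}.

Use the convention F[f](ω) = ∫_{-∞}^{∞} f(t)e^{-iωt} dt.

F(ω) = \frac{3 \pi \left(64 \omega^{2} - 200 \left|{\omega}\right| + 75\right) e^{- \frac{8 \left|{\omega}\right|}{5}}}{320}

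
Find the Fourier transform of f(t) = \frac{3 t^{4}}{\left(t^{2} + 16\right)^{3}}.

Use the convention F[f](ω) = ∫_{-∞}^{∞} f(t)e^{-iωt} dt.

F(ω) = \frac{3 \pi \left(16 \omega^{2} - 20 \left|{\omega}\right| + 3\right) e^{- 4 \left|{\omega}\right|}}{32}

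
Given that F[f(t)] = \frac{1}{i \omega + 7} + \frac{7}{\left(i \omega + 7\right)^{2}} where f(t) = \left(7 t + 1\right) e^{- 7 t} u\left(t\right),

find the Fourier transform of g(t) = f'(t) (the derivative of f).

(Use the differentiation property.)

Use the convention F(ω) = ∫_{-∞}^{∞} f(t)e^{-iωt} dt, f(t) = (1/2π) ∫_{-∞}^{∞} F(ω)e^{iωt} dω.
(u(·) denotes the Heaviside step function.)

F[g](ω) = \frac{\omega \left(\omega - 14 i\right)}{\omega^{2} - 14 i \omega - 49}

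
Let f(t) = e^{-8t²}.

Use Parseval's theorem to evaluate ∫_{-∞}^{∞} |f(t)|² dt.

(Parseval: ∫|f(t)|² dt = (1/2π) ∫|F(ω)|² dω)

∫|f(t)|² dt = \frac{\sqrt{\pi}}{4}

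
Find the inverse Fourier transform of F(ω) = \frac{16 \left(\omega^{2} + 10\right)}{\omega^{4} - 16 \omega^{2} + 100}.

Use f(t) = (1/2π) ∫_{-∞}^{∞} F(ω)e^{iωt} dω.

f(t) = 8 e^{- \left|{t}\right|} \cos{\left(3 \left|{t}\right| \right)}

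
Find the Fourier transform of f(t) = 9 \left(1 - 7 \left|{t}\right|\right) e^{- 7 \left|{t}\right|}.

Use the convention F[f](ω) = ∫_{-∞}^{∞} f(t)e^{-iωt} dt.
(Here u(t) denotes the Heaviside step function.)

F(ω) = \frac{252 \omega^{2}}{\left(\omega^{2} + 49\right)^{2}}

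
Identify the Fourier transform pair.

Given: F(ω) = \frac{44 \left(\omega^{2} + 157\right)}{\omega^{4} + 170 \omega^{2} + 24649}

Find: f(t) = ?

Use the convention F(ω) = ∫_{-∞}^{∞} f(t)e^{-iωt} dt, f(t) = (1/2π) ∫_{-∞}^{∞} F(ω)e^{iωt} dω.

f(t) = 2 e^{- 11 \left|{t}\right|} \cos{\left(6 t \right)}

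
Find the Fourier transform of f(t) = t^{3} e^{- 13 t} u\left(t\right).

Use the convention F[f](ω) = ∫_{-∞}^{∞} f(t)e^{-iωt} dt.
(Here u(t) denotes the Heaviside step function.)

F(ω) = \frac{6}{\left(i \omega + 13\right)^{4}}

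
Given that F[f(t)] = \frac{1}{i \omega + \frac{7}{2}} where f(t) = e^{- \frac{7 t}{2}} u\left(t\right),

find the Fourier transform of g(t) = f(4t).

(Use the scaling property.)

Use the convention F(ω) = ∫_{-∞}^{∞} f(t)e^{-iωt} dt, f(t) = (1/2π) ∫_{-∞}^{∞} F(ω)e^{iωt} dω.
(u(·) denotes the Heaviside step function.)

F[g](ω) = \frac{1}{i \omega + 14}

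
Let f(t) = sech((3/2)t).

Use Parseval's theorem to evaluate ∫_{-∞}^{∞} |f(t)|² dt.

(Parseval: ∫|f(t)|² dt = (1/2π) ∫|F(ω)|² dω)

∫|f(t)|² dt = \frac{4}{3}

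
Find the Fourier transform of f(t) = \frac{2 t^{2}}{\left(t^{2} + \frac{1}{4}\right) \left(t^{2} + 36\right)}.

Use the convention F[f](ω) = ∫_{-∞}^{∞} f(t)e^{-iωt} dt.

F(ω) = \frac{48 \pi e^{- 6 \left|{\omega}\right|}}{143} - \frac{4 \pi e^{- \frac{\left|{\omega}\right|}{2}}}{143}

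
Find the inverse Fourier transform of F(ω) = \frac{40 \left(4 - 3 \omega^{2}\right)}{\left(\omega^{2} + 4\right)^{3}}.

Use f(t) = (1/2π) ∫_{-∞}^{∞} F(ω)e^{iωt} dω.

f(t) = 5 t^{2} e^{- 2 \left|{t}\right|}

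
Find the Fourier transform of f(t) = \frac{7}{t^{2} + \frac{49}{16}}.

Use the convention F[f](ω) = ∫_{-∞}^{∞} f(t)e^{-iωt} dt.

F(ω) = 4 \pi e^{- \frac{7 \left|{\omega}\right|}{4}}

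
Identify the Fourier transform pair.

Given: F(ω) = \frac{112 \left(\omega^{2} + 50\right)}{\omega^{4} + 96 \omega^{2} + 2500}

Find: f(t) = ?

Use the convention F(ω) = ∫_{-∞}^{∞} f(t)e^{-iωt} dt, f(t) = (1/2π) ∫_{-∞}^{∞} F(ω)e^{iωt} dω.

f(t) = 8 e^{- 7 \left|{t}\right|} \cos{\left(t \right)}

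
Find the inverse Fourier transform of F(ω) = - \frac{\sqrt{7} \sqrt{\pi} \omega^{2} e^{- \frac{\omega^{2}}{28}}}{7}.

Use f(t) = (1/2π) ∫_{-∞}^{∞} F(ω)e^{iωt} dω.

f(t) = 7 \left(28 t^{2} - 2\right) e^{- 7 t^{2}}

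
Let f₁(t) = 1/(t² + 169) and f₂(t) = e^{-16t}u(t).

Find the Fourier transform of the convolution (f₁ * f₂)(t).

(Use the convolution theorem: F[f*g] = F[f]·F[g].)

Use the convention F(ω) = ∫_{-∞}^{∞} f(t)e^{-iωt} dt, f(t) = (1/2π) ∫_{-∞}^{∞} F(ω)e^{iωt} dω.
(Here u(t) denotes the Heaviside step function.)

F[f₁*f₂](ω) = \frac{\pi e^{- 13 \left|{\omega}\right|}}{13 \left(i \omega + 16\right)}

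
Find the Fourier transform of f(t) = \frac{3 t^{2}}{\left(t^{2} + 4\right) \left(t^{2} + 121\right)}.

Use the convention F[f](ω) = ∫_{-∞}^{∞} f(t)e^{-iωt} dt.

F(ω) = \frac{\pi \left(11 - 2 e^{9 \left|{\omega}\right|}\right) e^{- 11 \left|{\omega}\right|}}{39}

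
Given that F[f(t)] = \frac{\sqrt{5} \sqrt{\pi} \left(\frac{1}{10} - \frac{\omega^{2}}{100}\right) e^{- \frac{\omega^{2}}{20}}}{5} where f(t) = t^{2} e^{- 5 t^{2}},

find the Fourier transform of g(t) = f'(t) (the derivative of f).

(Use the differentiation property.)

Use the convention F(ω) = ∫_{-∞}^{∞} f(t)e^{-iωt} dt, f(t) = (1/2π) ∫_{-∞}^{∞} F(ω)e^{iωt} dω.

F[g](ω) = \frac{\sqrt{5} i \sqrt{\pi} \omega \left(10 - \omega^{2}\right) e^{- \frac{\omega^{2}}{20}}}{500}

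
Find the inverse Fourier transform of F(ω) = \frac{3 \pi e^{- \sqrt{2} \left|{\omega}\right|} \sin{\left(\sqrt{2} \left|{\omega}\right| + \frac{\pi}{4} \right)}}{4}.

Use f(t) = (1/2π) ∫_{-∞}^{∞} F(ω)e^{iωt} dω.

f(t) = \frac{6}{t^{4} + 16}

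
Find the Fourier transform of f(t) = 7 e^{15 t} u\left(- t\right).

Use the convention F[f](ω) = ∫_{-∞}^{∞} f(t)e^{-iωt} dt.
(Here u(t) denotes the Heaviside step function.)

F(ω) = - \frac{7}{i \omega - 15}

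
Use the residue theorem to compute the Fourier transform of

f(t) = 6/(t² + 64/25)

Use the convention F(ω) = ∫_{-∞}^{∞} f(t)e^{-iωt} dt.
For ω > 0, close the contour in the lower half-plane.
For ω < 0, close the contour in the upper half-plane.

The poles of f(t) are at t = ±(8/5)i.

Let g(z) = f(z)e^{-iωz}; for large |z| the factor e^{-iωz} decays in the lower half-plane when ω > 0 and in the upper half-plane when ω < 0.

Case ω > 0 (lower half-plane, clockwise contour ⇒ F(ω) = -2πi·ΣRes):
  Res_{z = - \frac{8 i}{5}} g(z) = \frac{15 i e^{- \frac{8 \omega}{5}}}{8}
  F(ω) = -2πi·ΣRes = \frac{15 \pi e^{- \frac{8 \omega}{5}}}{4}

Case ω < 0 (upper half-plane, counterclockwise contour ⇒ F(ω) = +2πi·ΣRes):
  Res_{z = \frac{8 i}{5}} g(z) = - \frac{15 i e^{\frac{8 \omega}{5}}}{8}
  F(ω) = 2πi·ΣRes = \frac{15 \pi e^{\frac{8 \omega}{5}}}{4}

Both cases combine into a single formula in |ω|:

F(ω) = \frac{15 \pi e^{- \frac{8 \left|{\omega}\right|}{5}}}{4}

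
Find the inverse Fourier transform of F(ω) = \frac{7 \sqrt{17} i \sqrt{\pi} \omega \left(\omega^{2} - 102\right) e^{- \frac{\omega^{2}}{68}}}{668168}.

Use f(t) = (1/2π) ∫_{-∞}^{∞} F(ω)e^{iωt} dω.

f(t) = 7 t^{3} e^{- 17 t^{2}}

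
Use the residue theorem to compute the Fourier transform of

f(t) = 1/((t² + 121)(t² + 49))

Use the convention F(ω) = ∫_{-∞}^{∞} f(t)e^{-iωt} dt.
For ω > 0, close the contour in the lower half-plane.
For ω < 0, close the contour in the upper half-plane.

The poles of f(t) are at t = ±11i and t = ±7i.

Let g(z) = f(z)e^{-iωz}; for large |z| the factor e^{-iωz} decays in the lower half-plane when ω > 0 and in the upper half-plane when ω < 0.

Case ω > 0 (lower half-plane, clockwise contour ⇒ F(ω) = -2πi·ΣRes):
  Res_{z = - 11 i} g(z) = - \frac{i e^{- 11 \omega}}{1584}
  Res_{z = - 7 i} g(z) = \frac{i e^{- 7 \omega}}{1008}
  F(ω) = -2πi·ΣRes = \frac{\pi \left(11 e^{4 \omega} - 7\right) e^{- 11 \omega}}{5544}

Case ω < 0 (upper half-plane, counterclockwise contour ⇒ F(ω) = +2πi·ΣRes):
  Res_{z = 11 i} g(z) = \frac{i e^{11 \omega}}{1584}
  Res_{z = 7 i} g(z) = - \frac{i e^{7 \omega}}{1008}
  F(ω) = 2πi·ΣRes = \frac{\pi \left(11 - 7 e^{4 \omega}\right) e^{7 \omega}}{5544}

Both cases combine into a single formula in |ω|:

F(ω) = \frac{\pi \left(11 e^{4 \left|{\omega}\right|} - 7\right) e^{- 11 \left|{\omega}\right|}}{5544}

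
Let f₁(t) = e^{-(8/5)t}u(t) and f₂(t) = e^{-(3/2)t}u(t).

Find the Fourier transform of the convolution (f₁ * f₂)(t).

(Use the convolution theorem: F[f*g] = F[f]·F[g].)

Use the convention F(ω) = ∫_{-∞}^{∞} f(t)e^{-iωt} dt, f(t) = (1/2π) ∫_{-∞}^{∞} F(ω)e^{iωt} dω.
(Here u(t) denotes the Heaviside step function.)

F[f₁*f₂](ω) = \frac{10}{- 10 \omega^{2} + 31 i \omega + 24}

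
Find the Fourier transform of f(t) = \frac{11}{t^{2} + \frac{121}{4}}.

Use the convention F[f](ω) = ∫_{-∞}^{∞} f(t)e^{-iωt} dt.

F(ω) = 2 \pi e^{- \frac{11 \left|{\omega}\right|}{2}}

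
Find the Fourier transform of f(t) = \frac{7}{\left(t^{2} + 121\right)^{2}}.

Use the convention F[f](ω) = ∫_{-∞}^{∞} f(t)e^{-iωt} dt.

F(ω) = \frac{7 \pi \left(11 \left|{\omega}\right| + 1\right) e^{- 11 \left|{\omega}\right|}}{2662}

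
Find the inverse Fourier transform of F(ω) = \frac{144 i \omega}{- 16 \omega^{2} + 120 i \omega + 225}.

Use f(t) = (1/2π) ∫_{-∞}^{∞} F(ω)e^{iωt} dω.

f(t) = 9 \left(1 - \frac{15 t}{4}\right) e^{- \frac{15 t}{4}} u\left(t\right)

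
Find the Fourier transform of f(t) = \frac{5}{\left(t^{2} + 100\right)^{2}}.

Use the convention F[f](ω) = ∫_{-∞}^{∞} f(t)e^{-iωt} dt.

F(ω) = \frac{\pi \left(10 \left|{\omega}\right| + 1\right) e^{- 10 \left|{\omega}\right|}}{400}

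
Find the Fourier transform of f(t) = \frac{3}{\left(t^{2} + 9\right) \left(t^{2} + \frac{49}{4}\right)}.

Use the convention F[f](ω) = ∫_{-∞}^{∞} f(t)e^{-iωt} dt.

F(ω) = \frac{4 \pi e^{- 3 \left|{\omega}\right|}}{13} - \frac{24 \pi e^{- \frac{7 \left|{\omega}\right|}{2}}}{91}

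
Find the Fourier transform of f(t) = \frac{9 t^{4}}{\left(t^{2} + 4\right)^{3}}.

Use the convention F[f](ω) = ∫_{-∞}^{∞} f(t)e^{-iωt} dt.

F(ω) = \frac{9 \pi \left(4 \omega^{2} - 10 \left|{\omega}\right| + 3\right) e^{- 2 \left|{\omega}\right|}}{16}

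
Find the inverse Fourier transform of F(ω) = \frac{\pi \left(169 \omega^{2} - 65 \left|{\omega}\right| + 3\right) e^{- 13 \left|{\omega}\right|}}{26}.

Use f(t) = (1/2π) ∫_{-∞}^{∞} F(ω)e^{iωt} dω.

f(t) = \frac{4 t^{4}}{\left(t^{2} + 169\right)^{3}}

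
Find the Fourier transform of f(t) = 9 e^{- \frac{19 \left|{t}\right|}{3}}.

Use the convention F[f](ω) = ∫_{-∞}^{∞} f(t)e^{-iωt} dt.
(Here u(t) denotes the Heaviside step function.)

F(ω) = \frac{1026}{9 \omega^{2} + 361}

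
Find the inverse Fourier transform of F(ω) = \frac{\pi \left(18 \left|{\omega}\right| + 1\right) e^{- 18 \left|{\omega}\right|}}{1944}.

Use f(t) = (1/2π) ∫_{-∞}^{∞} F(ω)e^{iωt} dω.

f(t) = \frac{6}{\left(t^{2} + 324\right)^{2}}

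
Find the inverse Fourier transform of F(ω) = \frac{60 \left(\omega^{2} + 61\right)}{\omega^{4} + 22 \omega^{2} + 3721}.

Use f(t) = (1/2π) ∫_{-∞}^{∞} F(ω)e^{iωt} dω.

f(t) = 5 e^{- 6 \left|{t}\right|} \cos{\left(5 \left|{t}\right| \right)}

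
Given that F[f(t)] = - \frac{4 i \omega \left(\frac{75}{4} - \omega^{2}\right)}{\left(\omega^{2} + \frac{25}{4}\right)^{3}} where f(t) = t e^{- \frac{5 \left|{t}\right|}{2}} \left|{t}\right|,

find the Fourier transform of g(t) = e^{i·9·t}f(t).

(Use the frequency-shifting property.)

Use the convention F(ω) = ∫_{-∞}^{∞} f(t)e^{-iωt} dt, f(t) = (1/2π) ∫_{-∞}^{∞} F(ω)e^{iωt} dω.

F[g](ω) = \frac{64 i \left(\omega - 9\right) \left(4 \left(\omega - 9\right)^{2} - 75\right)}{\left(4 \left(\omega - 9\right)^{2} + 25\right)^{3}}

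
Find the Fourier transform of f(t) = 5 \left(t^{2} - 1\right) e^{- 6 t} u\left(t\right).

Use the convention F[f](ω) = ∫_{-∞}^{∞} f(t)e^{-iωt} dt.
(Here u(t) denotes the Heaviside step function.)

F(ω) = \frac{5 \left(2 i \omega - \left(i \omega + 6\right)^{3} + 12\right)}{\left(i \omega + 6\right)^{4}}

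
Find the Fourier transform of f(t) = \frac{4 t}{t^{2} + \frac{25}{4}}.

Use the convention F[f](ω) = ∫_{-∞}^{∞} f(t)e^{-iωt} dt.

F(ω) = - 4 i \pi e^{- \frac{5 \left|{\omega}\right|}{2}} \operatorname{sign}{\left(\omega \right)}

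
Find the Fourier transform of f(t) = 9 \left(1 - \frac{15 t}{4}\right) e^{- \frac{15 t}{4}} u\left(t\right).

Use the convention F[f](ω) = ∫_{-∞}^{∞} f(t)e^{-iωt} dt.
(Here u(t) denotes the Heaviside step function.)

F(ω) = \frac{144 i \omega}{- 16 \omega^{2} + 120 i \omega + 225}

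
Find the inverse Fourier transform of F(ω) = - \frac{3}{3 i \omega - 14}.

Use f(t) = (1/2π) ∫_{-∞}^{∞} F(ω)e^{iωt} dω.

f(t) = e^{\frac{14 t}{3}} u\left(- t\right)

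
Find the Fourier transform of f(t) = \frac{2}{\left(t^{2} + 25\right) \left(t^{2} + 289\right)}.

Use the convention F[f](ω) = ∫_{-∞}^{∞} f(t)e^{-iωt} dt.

F(ω) = \frac{\pi \left(17 e^{12 \left|{\omega}\right|} - 5\right) e^{- 17 \left|{\omega}\right|}}{11220}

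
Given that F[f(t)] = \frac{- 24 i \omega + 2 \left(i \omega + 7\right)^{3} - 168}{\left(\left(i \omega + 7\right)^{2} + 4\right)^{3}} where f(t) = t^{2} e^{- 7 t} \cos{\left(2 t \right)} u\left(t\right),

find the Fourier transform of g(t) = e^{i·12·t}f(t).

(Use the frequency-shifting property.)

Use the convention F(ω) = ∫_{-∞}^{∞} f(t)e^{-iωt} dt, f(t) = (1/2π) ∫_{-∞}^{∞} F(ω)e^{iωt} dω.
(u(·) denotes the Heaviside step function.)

F[g](ω) = \frac{2 \left(12 i \left(12 - \omega\right) + \left(i \left(\omega - 12\right) + 7\right)^{3} - 84\right)}{\left(\left(i \left(\omega - 12\right) + 7\right)^{2} + 4\right)^{3}}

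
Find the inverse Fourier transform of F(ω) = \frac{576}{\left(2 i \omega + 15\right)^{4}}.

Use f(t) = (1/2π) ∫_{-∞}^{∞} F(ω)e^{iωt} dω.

f(t) = 6 t^{3} e^{- \frac{15 t}{2}} u\left(t\right)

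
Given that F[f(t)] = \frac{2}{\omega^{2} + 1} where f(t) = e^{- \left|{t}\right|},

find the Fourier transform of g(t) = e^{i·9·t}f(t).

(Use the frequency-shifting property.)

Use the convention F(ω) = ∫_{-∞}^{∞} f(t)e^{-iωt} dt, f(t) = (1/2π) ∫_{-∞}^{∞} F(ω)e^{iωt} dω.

F[g](ω) = \frac{2}{\left(\omega - 9\right)^{2} + 1}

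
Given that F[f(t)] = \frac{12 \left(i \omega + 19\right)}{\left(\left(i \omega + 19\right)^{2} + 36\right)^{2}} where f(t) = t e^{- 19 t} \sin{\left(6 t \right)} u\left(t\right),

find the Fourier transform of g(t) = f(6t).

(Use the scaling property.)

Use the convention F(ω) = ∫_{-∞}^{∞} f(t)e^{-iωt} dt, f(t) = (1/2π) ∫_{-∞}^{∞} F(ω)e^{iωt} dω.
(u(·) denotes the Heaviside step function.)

F[g](ω) = \frac{432 \left(i \omega + 114\right)}{\left(\left(i \omega + 114\right)^{2} + 1296\right)^{2}}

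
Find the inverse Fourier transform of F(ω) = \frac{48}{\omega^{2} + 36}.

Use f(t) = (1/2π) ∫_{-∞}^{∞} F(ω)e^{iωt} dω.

f(t) = 4 e^{- 6 \left|{t}\right|}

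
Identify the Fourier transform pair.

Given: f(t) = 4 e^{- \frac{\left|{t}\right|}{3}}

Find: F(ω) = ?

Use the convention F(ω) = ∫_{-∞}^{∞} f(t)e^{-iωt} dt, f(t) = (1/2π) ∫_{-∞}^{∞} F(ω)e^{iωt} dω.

F(ω) = \frac{24}{9 \omega^{2} + 1}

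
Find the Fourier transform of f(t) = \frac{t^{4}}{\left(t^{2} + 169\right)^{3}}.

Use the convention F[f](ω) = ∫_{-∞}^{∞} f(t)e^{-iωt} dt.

F(ω) = \frac{\pi \left(169 \omega^{2} - 65 \left|{\omega}\right| + 3\right) e^{- 13 \left|{\omega}\right|}}{104}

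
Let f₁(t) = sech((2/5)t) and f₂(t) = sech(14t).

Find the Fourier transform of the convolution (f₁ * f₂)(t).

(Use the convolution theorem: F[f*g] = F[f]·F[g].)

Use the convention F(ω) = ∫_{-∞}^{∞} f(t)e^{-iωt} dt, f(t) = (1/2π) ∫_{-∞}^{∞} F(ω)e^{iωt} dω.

F[f₁*f₂](ω) = \frac{5 \pi^{2}}{28 \cosh{\left(\frac{\pi \omega}{28} \right)} \cosh{\left(\frac{5 \pi \omega}{4} \right)}}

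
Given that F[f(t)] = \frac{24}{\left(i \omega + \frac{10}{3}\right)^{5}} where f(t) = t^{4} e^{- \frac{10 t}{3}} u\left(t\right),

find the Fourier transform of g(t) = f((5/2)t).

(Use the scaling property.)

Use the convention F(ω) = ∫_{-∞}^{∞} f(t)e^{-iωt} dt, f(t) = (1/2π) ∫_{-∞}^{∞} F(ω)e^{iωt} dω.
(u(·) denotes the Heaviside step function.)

F[g](ω) = \frac{455625}{2 \left(3 i \omega + 25\right)^{5}}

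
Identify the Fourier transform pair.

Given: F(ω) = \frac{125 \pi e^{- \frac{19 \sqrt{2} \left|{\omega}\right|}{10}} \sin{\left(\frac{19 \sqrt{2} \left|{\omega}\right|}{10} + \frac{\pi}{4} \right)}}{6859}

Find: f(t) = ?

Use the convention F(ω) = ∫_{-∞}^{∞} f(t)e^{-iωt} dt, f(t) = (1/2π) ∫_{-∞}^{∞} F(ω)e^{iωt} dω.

f(t) = \frac{1}{t^{4} + \frac{130321}{625}}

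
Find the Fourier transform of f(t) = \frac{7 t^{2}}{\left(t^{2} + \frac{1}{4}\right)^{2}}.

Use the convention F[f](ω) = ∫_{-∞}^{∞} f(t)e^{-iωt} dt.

F(ω) = \frac{7 \pi \left(2 - \left|{\omega}\right|\right) e^{- \frac{\left|{\omega}\right|}{2}}}{2}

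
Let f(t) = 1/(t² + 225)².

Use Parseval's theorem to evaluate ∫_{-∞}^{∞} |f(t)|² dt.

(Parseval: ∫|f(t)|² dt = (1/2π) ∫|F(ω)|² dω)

∫|f(t)|² dt = \frac{\pi}{546750000}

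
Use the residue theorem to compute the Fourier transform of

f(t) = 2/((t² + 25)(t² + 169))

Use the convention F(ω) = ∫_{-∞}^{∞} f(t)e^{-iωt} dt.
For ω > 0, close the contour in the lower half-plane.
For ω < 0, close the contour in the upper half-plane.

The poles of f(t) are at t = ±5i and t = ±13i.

Let g(z) = f(z)e^{-iωz}; for large |z| the factor e^{-iωz} decays in the lower half-plane when ω > 0 and in the upper half-plane when ω < 0.

Case ω > 0 (lower half-plane, clockwise contour ⇒ F(ω) = -2πi·ΣRes):
  Res_{z = - 5 i} g(z) = \frac{i e^{- 5 \omega}}{720}
  Res_{z = - 13 i} g(z) = - \frac{i e^{- 13 \omega}}{1872}
  F(ω) = -2πi·ΣRes = \frac{\pi \left(13 e^{8 \omega} - 5\right) e^{- 13 \omega}}{4680}

Case ω < 0 (upper half-plane, counterclockwise contour ⇒ F(ω) = +2πi·ΣRes):
  Res_{z = 5 i} g(z) = - \frac{i e^{5 \omega}}{720}
  Res_{z = 13 i} g(z) = \frac{i e^{13 \omega}}{1872}
  F(ω) = 2πi·ΣRes = \frac{\pi \left(13 - 5 e^{8 \omega}\right) e^{5 \omega}}{4680}

Both cases combine into a single formula in |ω|:

F(ω) = \frac{\pi \left(13 e^{8 \left|{\omega}\right|} - 5\right) e^{- 13 \left|{\omega}\right|}}{4680}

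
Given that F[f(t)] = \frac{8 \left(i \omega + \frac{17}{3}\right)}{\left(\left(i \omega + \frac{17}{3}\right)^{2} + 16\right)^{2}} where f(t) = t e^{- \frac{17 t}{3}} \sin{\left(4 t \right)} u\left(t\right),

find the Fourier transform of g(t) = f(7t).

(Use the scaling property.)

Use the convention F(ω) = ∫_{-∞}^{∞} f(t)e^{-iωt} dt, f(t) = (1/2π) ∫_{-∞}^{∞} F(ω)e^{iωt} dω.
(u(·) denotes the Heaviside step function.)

F[g](ω) = \frac{10584 \left(3 i \omega + 119\right)}{\left(\left(3 i \omega + 119\right)^{2} + 7056\right)^{2}}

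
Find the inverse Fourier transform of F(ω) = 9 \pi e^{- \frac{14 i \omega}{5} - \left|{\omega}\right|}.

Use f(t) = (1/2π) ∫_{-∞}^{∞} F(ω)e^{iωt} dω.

f(t) = \frac{9}{\left(t - \frac{14}{5}\right)^{2} + 1}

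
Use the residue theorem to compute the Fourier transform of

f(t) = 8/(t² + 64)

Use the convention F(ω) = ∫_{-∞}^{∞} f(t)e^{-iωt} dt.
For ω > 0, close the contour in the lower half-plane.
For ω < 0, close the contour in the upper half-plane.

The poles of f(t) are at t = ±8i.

Let g(z) = f(z)e^{-iωz}; for large |z| the factor e^{-iωz} decays in the lower half-plane when ω > 0 and in the upper half-plane when ω < 0.

Case ω > 0 (lower half-plane, clockwise contour ⇒ F(ω) = -2πi·ΣRes):
  Res_{z = - 8 i} g(z) = \frac{i e^{- 8 \omega}}{2}
  F(ω) = -2πi·ΣRes = \pi e^{- 8 \omega}

Case ω < 0 (upper half-plane, counterclockwise contour ⇒ F(ω) = +2πi·ΣRes):
  Res_{z = 8 i} g(z) = - \frac{i e^{8 \omega}}{2}
  F(ω) = 2πi·ΣRes = \pi e^{8 \omega}

Both cases combine into a single formula in |ω|:

F(ω) = \pi e^{- 8 \left|{\omega}\right|}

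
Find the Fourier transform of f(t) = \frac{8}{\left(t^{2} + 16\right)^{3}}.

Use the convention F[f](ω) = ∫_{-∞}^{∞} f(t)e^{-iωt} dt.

F(ω) = \frac{\pi \left(16 \omega^{2} + 12 \left|{\omega}\right| + 3\right) e^{- 4 \left|{\omega}\right|}}{1024}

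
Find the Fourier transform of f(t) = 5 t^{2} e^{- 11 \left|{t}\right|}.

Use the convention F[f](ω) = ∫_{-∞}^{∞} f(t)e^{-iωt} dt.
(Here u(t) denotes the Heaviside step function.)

F(ω) = \frac{220 \left(121 - 3 \omega^{2}\right)}{\left(\omega^{2} + 121\right)^{3}}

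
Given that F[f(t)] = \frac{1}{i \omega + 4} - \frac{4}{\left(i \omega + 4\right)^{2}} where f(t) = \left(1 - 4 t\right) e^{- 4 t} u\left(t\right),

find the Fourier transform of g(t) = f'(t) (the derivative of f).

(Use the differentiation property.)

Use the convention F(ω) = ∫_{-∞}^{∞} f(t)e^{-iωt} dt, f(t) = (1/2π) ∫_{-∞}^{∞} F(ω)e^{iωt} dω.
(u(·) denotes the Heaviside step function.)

F[g](ω) = \frac{\omega^{2}}{\omega^{2} - 8 i \omega - 16}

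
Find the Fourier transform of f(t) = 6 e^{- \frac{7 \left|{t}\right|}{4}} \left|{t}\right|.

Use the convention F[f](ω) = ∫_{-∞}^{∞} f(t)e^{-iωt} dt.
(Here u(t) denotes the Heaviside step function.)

F(ω) = \frac{192 \left(49 - 16 \omega^{2}\right)}{\left(16 \omega^{2} + 49\right)^{2}}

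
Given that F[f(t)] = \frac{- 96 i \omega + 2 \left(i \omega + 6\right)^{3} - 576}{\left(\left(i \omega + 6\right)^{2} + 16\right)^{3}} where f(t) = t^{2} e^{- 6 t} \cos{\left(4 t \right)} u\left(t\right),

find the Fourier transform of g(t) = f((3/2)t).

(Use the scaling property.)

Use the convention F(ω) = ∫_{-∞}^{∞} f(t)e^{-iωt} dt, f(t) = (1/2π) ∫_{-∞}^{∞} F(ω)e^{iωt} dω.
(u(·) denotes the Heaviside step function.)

F[g](ω) = \frac{9 \left(- 108 i \omega + \left(i \omega + 9\right)^{3} - 972\right)}{2 \left(\left(i \omega + 9\right)^{2} + 36\right)^{3}}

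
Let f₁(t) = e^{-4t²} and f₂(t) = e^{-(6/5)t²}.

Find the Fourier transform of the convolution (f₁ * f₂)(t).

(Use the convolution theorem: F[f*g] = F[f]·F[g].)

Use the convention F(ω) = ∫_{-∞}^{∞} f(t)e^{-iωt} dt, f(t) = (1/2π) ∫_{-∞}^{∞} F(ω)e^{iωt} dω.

F[f₁*f₂](ω) = \frac{\sqrt{30} \pi e^{- \frac{13 \omega^{2}}{48}}}{12}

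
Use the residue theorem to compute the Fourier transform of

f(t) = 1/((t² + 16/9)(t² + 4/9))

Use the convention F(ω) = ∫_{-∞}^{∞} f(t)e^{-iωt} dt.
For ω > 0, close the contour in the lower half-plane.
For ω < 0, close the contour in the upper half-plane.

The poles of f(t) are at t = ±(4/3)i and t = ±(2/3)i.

Let g(z) = f(z)e^{-iωz}; for large |z| the factor e^{-iωz} decays in the lower half-plane when ω > 0 and in the upper half-plane when ω < 0.

Case ω > 0 (lower half-plane, clockwise contour ⇒ F(ω) = -2πi·ΣRes):
  Res_{z = - \frac{4 i}{3}} g(z) = - \frac{9 i e^{- \frac{4 \omega}{3}}}{32}
  Res_{z = - \frac{2 i}{3}} g(z) = \frac{9 i e^{- \frac{2 \omega}{3}}}{16}
  F(ω) = -2πi·ΣRes = \frac{9 \pi \left(2 e^{\frac{2 \omega}{3}} - 1\right) e^{- \frac{4 \omega}{3}}}{16}

Case ω < 0 (upper half-plane, counterclockwise contour ⇒ F(ω) = +2πi·ΣRes):
  Res_{z = \frac{4 i}{3}} g(z) = \frac{9 i e^{\frac{4 \omega}{3}}}{32}
  Res_{z = \frac{2 i}{3}} g(z) = - \frac{9 i e^{\frac{2 \omega}{3}}}{16}
  F(ω) = 2πi·ΣRes = \frac{9 \pi \left(2 - e^{\frac{2 \omega}{3}}\right) e^{\frac{2 \omega}{3}}}{16}

Both cases combine into a single formula in |ω|:

F(ω) = \frac{9 \pi \left(2 e^{\frac{2 \left|{\omega}\right|}{3}} - 1\right) e^{- \frac{4 \left|{\omega}\right|}{3}}}{16}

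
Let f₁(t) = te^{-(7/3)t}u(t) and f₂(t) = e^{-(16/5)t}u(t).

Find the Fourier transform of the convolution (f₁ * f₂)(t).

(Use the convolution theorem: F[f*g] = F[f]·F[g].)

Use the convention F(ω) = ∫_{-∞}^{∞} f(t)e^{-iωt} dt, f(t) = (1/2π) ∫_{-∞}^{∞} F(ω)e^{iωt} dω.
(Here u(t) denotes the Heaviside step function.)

F[f₁*f₂](ω) = \frac{45}{\left(3 i \omega + 7\right)^{2} \left(5 i \omega + 16\right)}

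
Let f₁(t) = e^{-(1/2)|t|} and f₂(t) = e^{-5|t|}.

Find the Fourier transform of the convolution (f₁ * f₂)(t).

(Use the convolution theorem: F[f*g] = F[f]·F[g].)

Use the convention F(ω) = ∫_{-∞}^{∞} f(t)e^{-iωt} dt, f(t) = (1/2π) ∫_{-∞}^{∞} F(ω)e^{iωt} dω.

F[f₁*f₂](ω) = \frac{40}{\left(\omega^{2} + 25\right) \left(4 \omega^{2} + 1\right)}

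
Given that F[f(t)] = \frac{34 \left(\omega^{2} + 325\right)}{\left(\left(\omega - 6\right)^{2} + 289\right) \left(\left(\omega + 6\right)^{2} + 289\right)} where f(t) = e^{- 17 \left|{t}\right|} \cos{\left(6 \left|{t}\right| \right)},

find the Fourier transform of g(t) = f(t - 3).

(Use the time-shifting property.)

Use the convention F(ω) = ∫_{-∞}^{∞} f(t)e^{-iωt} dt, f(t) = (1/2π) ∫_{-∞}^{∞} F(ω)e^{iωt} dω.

F[g](ω) = \frac{34 \left(\omega^{2} + 325\right) e^{- 3 i \omega}}{\omega^{4} + 506 \omega^{2} + 105625}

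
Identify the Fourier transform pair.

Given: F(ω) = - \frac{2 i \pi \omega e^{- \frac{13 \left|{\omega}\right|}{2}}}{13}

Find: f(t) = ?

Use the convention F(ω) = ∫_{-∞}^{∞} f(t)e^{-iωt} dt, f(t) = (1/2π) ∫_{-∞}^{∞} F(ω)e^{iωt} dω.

f(t) = \frac{2 t}{\left(t^{2} + \frac{169}{4}\right)^{2}}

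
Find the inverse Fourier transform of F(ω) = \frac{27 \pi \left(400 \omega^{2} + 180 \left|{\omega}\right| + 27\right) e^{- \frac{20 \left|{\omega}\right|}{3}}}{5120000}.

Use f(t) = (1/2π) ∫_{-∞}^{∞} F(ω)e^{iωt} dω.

f(t) = \frac{5}{\left(t^{2} + \frac{400}{9}\right)^{3}}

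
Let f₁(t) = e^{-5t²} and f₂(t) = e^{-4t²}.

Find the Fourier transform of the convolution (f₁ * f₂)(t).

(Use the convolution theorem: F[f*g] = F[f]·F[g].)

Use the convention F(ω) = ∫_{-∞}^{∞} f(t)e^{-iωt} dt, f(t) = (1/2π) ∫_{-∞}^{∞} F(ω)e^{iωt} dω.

F[f₁*f₂](ω) = \frac{\sqrt{5} \pi e^{- \frac{9 \omega^{2}}{80}}}{10}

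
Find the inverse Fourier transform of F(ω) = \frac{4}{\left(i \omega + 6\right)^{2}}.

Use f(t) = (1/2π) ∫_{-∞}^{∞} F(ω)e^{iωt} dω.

f(t) = 4 t e^{- 6 t} u\left(t\right)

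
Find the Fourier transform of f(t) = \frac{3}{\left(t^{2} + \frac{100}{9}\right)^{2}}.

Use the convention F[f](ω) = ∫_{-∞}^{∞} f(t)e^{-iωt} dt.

F(ω) = \frac{27 \pi \left(10 \left|{\omega}\right| + 3\right) e^{- \frac{10 \left|{\omega}\right|}{3}}}{2000}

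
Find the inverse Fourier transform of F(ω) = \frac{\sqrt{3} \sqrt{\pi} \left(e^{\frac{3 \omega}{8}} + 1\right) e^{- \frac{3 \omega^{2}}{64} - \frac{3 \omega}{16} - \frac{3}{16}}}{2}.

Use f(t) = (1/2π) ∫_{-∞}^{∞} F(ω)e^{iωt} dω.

f(t) = 4 e^{- \frac{16 t^{2}}{3}} \cos{\left(2 t \right)}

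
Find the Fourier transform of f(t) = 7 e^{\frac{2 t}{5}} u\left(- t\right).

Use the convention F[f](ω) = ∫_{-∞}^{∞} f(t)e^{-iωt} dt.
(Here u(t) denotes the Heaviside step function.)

F(ω) = - \frac{35}{5 i \omega - 2}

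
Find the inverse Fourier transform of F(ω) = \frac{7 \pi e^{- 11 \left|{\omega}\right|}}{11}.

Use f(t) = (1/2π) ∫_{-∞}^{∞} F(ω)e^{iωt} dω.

f(t) = \frac{7}{t^{2} + 121}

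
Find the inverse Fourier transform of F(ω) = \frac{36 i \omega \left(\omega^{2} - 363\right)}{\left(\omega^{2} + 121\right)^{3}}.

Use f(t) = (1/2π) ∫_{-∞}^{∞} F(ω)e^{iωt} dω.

f(t) = 9 t e^{- 11 \left|{t}\right|} \left|{t}\right|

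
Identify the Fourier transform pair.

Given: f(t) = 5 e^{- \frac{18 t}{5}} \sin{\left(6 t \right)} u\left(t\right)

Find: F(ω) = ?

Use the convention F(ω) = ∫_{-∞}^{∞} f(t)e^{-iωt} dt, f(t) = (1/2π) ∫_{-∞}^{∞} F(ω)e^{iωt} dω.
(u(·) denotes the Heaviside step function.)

F(ω) = \frac{750}{\left(5 i \omega + 18\right)^{2} + 900}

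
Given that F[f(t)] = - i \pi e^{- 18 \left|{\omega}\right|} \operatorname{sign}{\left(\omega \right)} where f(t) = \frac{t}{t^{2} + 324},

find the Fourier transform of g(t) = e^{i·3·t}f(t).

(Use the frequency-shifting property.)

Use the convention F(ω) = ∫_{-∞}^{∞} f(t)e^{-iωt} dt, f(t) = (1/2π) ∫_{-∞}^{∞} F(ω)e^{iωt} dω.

F[g](ω) = - i \pi e^{- 18 \left|{\omega - 3}\right|} \operatorname{sign}{\left(\omega - 3 \right)}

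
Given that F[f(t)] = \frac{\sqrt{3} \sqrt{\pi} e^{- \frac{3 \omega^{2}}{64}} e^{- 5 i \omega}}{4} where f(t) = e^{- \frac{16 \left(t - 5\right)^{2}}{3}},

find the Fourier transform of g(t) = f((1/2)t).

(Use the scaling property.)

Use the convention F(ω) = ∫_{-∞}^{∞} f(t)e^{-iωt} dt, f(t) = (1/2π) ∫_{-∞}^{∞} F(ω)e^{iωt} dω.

F[g](ω) = \frac{\sqrt{3} \sqrt{\pi} e^{- \frac{\omega \left(3 \omega + 160 i\right)}{16}}}{2}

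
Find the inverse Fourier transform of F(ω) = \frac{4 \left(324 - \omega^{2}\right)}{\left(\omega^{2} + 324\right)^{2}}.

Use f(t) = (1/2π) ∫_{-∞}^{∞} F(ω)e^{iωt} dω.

f(t) = 2 e^{- 18 \left|{t}\right|} \left|{t}\right|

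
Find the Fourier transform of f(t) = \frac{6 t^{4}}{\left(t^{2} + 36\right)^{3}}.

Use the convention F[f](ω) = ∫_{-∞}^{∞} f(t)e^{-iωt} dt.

F(ω) = \frac{3 \pi \left(12 \omega^{2} - 10 \left|{\omega}\right| + 1\right) e^{- 6 \left|{\omega}\right|}}{8}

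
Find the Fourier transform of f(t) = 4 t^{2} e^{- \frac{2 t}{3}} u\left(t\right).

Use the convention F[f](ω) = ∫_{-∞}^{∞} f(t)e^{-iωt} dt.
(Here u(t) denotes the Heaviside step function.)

F(ω) = \frac{216}{\left(3 i \omega + 2\right)^{3}}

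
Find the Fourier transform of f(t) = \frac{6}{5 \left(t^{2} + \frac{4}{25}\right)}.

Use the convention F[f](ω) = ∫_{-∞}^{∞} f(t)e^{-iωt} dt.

F(ω) = 3 \pi e^{- \frac{2 \left|{\omega}\right|}{5}}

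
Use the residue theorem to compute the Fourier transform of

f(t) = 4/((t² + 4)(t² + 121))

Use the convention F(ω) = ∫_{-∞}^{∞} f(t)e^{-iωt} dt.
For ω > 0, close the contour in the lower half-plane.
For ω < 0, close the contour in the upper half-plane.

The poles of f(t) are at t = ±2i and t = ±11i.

Let g(z) = f(z)e^{-iωz}; for large |z| the factor e^{-iωz} decays in the lower half-plane when ω > 0 and in the upper half-plane when ω < 0.

Case ω > 0 (lower half-plane, clockwise contour ⇒ F(ω) = -2πi·ΣRes):
  Res_{z = - 2 i} g(z) = \frac{i e^{- 2 \omega}}{117}
  Res_{z = - 11 i} g(z) = - \frac{2 i e^{- 11 \omega}}{1287}
  F(ω) = -2πi·ΣRes = \frac{2 \pi \left(11 e^{9 \omega} - 2\right) e^{- 11 \omega}}{1287}

Case ω < 0 (upper half-plane, counterclockwise contour ⇒ F(ω) = +2πi·ΣRes):
  Res_{z = 2 i} g(z) = - \frac{i e^{2 \omega}}{117}
  Res_{z = 11 i} g(z) = \frac{2 i e^{11 \omega}}{1287}
  F(ω) = 2πi·ΣRes = \frac{2 \pi \left(11 - 2 e^{9 \omega}\right) e^{2 \omega}}{1287}

Both cases combine into a single formula in |ω|:

F(ω) = \frac{2 \pi \left(11 e^{9 \left|{\omega}\right|} - 2\right) e^{- 11 \left|{\omega}\right|}}{1287}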